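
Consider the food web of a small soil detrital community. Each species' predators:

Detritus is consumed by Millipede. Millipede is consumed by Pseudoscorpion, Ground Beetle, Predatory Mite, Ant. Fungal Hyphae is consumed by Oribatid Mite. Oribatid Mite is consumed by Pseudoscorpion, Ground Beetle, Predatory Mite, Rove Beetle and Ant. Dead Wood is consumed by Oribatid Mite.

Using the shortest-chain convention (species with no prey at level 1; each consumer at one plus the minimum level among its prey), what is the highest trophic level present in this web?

3

Basal resources (level 1): Dead Wood, Fungal Hyphae, Detritus.
Following each consumer down to its lowest-level prey: Detritus → Millipede → Ant (levels 1 through 3).
All prey of Ant (Millipede 2, Oribatid Mite 2) are at level 2 or above, so Ant is at level 1 + 2 = 3.
Every consumer has at least one prey at level 2 or below, so none exceeds level 3.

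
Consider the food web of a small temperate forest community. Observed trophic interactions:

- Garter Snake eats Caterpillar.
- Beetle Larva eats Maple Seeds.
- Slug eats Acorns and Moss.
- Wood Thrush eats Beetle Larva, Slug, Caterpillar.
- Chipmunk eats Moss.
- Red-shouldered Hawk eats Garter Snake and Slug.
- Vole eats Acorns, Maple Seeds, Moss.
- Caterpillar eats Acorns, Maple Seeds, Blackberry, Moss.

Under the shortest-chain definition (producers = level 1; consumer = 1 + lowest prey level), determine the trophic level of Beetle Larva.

Maple Seeds is a producer → level 1.
Beetle Larva eats Maple Seeds → level 2.

Trophic level 2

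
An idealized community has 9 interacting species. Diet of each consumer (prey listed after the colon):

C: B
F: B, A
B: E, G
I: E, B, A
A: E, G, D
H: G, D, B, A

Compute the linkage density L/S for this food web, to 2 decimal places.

L/S = 1.67

There are L = 15 links among S = 9 species.
L/S = 15/9 = 1.6667 ≈ 1.67.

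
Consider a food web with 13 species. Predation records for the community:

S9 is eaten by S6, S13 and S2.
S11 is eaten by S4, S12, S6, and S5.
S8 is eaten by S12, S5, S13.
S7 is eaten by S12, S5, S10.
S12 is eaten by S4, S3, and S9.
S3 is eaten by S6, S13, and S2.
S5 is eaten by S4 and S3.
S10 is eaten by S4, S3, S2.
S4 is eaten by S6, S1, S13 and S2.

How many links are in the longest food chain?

3 links

One longest chain: S7 → S5 → S3 → S2.
It has 4 species and 3 links.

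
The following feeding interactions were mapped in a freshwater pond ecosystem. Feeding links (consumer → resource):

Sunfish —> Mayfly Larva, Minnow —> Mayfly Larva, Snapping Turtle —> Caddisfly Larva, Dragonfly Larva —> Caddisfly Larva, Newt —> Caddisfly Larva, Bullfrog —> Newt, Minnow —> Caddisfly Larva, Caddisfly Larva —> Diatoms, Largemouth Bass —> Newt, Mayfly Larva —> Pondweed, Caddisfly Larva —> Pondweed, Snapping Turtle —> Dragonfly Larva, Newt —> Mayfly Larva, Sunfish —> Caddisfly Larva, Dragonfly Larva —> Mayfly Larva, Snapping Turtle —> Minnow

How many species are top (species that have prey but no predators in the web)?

4

Top species (has prey, but nothing eats it): Sunfish, Bullfrog, Largemouth Bass, Snapping Turtle.
Count: 4.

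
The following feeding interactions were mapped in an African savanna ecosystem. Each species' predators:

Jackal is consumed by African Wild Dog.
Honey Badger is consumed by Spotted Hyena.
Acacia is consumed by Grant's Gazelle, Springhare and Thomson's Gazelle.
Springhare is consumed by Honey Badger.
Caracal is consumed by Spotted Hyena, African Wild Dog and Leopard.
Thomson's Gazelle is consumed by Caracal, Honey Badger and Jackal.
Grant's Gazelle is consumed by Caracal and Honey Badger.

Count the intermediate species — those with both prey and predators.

Intermediate species (has both prey and predators): Thomson's Gazelle, Grant's Gazelle, Springhare, Honey Badger, Jackal, Caracal.
Count: 6.

6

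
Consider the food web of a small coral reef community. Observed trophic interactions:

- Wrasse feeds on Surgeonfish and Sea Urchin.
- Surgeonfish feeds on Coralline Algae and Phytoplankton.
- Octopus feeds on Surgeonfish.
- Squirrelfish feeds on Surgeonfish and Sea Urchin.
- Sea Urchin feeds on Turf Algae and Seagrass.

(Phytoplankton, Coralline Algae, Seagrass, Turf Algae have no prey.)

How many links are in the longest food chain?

2 links

One longest chain: Phytoplankton → Surgeonfish → Wrasse.
It has 3 species and 2 links.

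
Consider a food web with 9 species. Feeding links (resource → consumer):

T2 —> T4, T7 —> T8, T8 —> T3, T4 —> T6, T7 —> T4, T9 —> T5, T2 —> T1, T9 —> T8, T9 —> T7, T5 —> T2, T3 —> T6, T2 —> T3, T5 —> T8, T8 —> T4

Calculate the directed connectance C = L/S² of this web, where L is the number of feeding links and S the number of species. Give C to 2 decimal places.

C = 0.17

The web has S = 9 species and L = 14 feeding links.
C = L / S² = 14 / 81 = 0.1728 ≈ 0.17.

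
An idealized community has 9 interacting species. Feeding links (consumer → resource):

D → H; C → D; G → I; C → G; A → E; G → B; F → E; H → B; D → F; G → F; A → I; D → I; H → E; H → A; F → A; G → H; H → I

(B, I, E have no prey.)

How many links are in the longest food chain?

4 links

One longest chain: I → A → H → G → C.
It has 5 species and 4 links.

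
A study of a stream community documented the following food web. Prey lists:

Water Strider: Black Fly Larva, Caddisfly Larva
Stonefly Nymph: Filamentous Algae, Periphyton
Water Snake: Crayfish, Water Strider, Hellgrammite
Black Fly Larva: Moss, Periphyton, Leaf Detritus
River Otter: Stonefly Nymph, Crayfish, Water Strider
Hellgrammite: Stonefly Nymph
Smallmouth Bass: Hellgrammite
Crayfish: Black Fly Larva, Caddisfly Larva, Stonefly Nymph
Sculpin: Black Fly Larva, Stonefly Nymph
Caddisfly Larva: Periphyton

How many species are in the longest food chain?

4 species

One longest chain: Filamentous Algae → Stonefly Nymph → Hellgrammite → Smallmouth Bass.
It has 4 species and 3 links.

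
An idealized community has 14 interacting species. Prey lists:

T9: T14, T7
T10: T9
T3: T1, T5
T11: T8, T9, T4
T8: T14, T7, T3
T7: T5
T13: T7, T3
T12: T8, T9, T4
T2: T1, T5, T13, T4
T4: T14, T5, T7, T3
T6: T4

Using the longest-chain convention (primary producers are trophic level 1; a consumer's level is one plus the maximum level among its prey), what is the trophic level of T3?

T1 is a producer → level 1.
T3 eats T1 (level 1); other prey at levels: T5 1 → level 2.

Trophic level 2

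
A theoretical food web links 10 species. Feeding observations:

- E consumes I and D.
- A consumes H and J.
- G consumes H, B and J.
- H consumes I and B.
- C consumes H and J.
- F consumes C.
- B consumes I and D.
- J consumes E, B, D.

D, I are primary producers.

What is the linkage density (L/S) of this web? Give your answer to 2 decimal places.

There are L = 17 links among S = 10 species.
L/S = 17/10 = 1.7000 ≈ 1.70.

L/S = 1.70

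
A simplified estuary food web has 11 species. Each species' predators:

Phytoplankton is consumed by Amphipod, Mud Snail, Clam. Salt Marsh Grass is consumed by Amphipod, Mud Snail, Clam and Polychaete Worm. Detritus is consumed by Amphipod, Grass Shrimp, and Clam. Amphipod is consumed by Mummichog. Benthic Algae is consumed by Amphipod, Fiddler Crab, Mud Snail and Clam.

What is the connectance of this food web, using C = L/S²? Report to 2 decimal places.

C = 0.12

The web has S = 11 species and L = 15 feeding links.
C = L / S² = 15 / 121 = 0.1240 ≈ 0.12.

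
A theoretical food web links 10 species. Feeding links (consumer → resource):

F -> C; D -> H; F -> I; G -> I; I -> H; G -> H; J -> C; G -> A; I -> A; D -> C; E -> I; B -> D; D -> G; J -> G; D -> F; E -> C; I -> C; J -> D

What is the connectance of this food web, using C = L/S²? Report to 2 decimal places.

The web has S = 10 species and L = 18 feeding links.
C = L / S² = 18 / 100 = 0.1800 ≈ 0.18.

C = 0.18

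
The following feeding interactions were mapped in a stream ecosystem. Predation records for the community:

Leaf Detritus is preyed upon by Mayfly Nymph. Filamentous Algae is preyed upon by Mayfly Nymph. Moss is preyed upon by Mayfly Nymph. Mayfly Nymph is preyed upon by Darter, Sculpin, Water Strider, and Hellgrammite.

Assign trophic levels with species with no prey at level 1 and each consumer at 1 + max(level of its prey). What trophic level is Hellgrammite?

Filamentous Algae has no prey (basal) → level 1.
Mayfly Nymph eats Filamentous Algae (level 1); other prey at levels: Leaf Detritus 1, Moss 1 → level 2.
Hellgrammite eats Mayfly Nymph → level 3.

Trophic level 3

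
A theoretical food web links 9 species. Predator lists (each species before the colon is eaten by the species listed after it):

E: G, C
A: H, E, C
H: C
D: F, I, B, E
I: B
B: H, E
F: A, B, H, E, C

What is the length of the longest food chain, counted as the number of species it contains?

5 species

One longest chain: D → F → A → E → G.
It has 5 species and 4 links.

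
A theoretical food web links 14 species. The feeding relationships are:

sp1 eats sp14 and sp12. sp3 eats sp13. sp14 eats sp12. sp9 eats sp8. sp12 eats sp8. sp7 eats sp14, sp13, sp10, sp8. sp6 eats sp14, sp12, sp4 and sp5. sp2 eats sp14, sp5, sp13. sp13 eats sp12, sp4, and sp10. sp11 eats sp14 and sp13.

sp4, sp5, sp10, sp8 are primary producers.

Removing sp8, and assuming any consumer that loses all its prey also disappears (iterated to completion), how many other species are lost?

Remove sp8.
Round 1: sp12 (all prey gone), sp9 (all prey gone) → extinct.
Round 2: sp14 (all prey gone) → extinct.
Round 3: sp1 (all prey gone) → extinct.
No further losses. Total secondary extinctions: 4.

4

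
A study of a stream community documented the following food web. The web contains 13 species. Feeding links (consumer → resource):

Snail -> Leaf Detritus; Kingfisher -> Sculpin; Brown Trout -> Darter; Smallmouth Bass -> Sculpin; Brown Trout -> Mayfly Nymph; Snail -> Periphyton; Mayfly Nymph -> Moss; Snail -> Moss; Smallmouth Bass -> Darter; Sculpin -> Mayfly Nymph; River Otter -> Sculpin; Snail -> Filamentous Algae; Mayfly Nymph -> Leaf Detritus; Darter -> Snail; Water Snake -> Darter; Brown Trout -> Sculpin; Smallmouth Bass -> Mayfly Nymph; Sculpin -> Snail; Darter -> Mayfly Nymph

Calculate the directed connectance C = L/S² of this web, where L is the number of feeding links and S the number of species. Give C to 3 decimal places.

C = 0.112

The web has S = 13 species and L = 19 feeding links.
C = L / S² = 19 / 169 = 0.1124 ≈ 0.112.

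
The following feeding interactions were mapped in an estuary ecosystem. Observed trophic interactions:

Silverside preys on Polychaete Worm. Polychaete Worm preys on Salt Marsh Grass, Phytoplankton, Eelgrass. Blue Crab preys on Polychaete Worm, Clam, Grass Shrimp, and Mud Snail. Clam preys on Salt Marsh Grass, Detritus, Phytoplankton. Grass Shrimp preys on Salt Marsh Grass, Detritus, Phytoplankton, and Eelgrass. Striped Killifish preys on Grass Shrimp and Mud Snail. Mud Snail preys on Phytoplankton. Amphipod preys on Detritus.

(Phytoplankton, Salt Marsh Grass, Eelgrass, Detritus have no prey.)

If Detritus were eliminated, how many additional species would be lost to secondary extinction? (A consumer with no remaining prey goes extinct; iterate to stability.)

1

Remove Detritus.
Round 1: Amphipod (all prey gone) → extinct.
No further losses. Total secondary extinctions: 1.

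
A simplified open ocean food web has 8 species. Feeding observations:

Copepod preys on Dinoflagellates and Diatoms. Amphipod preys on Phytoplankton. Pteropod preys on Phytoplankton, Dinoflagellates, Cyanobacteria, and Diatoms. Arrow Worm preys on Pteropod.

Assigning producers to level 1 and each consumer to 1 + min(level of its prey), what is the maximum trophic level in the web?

3

Producers (level 1): Diatoms, Cyanobacteria, Phytoplankton, Dinoflagellates.
Following each consumer down to its lowest-level prey: Diatoms → Pteropod → Arrow Worm (levels 1 through 3).
All prey of Arrow Worm (Pteropod 2) are at level 2 or above, so Arrow Worm is at level 1 + 2 = 3.
Every consumer has at least one prey at level 2 or below, so none exceeds level 3.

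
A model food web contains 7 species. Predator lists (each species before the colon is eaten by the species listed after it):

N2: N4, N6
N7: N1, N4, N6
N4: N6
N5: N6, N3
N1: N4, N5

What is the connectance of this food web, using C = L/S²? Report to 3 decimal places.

The web has S = 7 species and L = 10 feeding links.
C = L / S² = 10 / 49 = 0.2041 ≈ 0.204.

C = 0.204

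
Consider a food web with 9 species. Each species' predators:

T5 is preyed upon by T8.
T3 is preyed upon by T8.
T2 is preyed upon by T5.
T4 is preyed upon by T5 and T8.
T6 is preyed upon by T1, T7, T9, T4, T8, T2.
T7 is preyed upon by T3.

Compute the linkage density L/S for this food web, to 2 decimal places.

There are L = 12 links among S = 9 species.
L/S = 12/9 = 1.3333 ≈ 1.33.

L/S = 1.33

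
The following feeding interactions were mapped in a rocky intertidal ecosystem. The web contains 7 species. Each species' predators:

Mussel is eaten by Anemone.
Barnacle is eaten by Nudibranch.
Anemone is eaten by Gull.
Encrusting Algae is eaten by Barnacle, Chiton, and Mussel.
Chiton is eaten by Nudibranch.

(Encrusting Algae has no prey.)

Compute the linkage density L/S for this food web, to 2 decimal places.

There are L = 7 links among S = 7 species.
L/S = 7/7 = 1.0000 ≈ 1.00.

L/S = 1.00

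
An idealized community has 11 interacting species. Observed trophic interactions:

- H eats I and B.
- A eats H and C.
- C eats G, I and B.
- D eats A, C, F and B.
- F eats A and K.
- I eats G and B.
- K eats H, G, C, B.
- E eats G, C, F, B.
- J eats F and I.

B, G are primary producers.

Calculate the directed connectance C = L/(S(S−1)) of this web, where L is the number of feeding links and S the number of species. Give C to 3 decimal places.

C = 0.227

The web has S = 11 species and L = 25 feeding links.
C = L / (S(S−1)) = 25 / 110 = 0.2273 ≈ 0.227.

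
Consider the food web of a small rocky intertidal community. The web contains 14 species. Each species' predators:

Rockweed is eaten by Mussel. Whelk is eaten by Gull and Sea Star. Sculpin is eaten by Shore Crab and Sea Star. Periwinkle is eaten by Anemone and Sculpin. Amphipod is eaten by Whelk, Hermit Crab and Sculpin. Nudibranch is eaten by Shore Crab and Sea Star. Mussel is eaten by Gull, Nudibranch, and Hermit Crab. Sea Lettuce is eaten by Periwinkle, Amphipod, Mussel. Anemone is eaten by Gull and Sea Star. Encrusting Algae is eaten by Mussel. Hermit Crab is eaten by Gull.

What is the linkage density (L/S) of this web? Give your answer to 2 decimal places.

There are L = 22 links among S = 14 species.
L/S = 22/14 = 1.5714 ≈ 1.57.

L/S = 1.57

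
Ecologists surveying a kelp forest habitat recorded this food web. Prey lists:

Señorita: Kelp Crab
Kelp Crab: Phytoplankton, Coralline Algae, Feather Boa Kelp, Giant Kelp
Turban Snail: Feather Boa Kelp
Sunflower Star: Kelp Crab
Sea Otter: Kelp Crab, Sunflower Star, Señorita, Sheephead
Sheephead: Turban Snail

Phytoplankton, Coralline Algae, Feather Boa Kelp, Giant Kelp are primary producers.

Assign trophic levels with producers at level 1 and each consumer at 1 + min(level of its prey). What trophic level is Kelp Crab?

Phytoplankton is a producer → level 1.
Kelp Crab eats Phytoplankton → level 2.

Trophic level 2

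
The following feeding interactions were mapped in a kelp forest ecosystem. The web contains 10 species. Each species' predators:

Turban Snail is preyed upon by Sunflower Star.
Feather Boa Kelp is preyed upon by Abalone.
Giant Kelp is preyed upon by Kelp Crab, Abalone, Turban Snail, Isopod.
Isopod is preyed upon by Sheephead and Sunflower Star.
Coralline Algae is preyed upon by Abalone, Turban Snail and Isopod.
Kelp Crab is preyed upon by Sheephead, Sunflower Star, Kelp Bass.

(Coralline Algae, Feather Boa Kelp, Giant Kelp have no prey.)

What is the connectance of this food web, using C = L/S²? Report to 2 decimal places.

The web has S = 10 species and L = 14 feeding links.
C = L / S² = 14 / 100 = 0.1400 ≈ 0.14.

C = 0.14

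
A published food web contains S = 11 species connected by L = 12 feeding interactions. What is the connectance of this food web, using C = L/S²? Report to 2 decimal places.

The web has S = 11 species and L = 12 feeding links.
C = L / S² = 12 / 121 = 0.0992 ≈ 0.10.

C = 0.10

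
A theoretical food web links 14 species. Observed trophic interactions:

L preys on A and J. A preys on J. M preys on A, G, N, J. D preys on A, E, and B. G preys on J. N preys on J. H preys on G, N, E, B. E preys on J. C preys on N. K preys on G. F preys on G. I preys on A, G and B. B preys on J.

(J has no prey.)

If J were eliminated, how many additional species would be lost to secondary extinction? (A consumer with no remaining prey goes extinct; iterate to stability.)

Remove J.
Round 1: A (all prey gone), N (all prey gone), G (all prey gone), E (all prey gone), B (all prey gone) → extinct.
Round 2: M (all prey gone), F (all prey gone), D (all prey gone), K (all prey gone), I (all prey gone), L (all prey gone), C (all prey gone), H (all prey gone) → extinct.
No further losses. Total secondary extinctions: 13.

13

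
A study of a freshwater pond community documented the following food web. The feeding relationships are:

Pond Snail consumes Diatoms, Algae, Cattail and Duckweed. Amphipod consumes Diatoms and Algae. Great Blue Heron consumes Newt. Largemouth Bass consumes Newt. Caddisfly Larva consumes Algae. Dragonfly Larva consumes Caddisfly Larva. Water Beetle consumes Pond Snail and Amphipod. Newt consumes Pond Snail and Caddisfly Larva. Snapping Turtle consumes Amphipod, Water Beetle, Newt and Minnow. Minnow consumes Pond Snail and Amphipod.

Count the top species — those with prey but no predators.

Top species (has prey, but nothing eats it): Dragonfly Larva, Largemouth Bass, Snapping Turtle, Great Blue Heron.
Count: 4.

4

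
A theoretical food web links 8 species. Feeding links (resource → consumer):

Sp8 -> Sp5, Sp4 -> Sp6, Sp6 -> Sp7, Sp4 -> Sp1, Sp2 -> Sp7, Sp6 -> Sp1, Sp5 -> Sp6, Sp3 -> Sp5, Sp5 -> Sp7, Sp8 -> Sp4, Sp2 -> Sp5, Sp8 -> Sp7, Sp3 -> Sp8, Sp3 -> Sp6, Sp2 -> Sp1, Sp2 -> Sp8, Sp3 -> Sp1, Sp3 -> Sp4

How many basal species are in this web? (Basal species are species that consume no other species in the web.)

2

Basal species (no prey listed): Sp3, Sp2.
Count: 2.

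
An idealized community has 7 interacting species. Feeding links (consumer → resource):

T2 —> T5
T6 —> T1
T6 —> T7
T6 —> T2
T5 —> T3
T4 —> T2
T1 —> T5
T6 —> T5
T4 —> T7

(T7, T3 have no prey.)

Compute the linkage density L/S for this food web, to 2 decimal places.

There are L = 9 links among S = 7 species.
L/S = 9/7 = 1.2857 ≈ 1.29.

L/S = 1.29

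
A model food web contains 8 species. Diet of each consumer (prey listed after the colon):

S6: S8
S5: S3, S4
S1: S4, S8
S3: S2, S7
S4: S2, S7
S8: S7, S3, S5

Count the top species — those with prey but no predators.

2

Top species (has prey, but nothing eats it): S1, S6.
Count: 2.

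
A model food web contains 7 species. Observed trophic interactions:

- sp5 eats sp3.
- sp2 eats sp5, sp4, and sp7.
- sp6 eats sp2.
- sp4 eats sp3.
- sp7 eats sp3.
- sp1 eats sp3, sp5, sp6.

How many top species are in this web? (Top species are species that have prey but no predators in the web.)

1

Top species (has prey, but nothing eats it): sp1.
Count: 1.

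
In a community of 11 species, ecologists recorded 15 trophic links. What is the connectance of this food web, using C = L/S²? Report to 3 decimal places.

C = 0.124

The web has S = 11 species and L = 15 feeding links.
C = L / S² = 15 / 121 = 0.1240 ≈ 0.124.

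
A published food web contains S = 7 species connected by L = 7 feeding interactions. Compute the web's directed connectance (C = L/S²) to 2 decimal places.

C = 0.14

The web has S = 7 species and L = 7 feeding links.
C = L / S² = 7 / 49 = 0.1429 ≈ 0.14.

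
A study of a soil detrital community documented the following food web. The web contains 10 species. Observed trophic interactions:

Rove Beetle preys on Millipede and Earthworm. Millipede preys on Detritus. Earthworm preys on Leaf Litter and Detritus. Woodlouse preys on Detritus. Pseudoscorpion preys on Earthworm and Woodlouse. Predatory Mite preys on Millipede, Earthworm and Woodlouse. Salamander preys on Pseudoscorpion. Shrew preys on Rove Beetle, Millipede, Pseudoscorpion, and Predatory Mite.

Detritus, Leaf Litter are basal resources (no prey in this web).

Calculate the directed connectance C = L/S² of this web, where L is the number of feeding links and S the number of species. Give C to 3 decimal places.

The web has S = 10 species and L = 16 feeding links.
C = L / S² = 16 / 100 = 0.1600 ≈ 0.160.

C = 0.160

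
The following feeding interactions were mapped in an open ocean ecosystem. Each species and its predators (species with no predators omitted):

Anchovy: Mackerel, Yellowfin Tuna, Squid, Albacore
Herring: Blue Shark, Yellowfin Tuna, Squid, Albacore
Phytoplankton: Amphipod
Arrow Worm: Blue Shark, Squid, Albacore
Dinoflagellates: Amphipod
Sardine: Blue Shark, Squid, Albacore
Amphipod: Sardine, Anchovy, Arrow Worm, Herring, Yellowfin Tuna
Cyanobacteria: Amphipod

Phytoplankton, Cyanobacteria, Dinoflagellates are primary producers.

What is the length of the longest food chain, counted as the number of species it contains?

One longest chain: Phytoplankton → Amphipod → Anchovy → Mackerel.
It has 4 species and 3 links.

4 species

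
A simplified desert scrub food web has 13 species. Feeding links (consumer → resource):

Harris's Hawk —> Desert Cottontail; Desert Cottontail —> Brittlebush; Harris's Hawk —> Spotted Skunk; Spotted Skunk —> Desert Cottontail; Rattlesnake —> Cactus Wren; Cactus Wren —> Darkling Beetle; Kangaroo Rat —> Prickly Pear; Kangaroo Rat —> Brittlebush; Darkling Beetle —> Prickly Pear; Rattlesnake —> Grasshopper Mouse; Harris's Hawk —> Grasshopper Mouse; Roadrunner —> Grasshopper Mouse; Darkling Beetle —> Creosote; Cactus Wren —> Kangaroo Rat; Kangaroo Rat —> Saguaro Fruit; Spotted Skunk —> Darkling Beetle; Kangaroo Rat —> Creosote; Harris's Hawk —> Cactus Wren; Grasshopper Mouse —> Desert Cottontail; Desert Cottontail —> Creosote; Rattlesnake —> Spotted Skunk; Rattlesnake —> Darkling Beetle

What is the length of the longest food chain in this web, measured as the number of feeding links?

3 links

One longest chain: Brittlebush → Desert Cottontail → Grasshopper Mouse → Rattlesnake.
It has 4 species and 3 links.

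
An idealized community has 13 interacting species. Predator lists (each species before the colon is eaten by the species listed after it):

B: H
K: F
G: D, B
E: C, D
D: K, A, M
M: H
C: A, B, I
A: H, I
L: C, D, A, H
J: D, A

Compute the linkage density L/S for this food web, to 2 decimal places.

There are L = 21 links among S = 13 species.
L/S = 21/13 = 1.6154 ≈ 1.62.

L/S = 1.62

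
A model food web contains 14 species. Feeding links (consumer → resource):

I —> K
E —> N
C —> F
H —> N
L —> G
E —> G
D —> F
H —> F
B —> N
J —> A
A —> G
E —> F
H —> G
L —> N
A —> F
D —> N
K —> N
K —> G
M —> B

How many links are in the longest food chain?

One longest chain: F → A → J.
It has 3 species and 2 links.

2 links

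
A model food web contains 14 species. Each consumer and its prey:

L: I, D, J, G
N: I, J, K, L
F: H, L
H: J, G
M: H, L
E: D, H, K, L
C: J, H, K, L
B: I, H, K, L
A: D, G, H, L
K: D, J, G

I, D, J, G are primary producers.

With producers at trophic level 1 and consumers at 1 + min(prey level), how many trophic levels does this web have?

3

Producers (level 1): I, D, J, G.
Following each consumer down to its lowest-level prey: J → H → F (levels 1 through 3).
All prey of F (H 2, L 2) are at level 2 or above, so F is at level 1 + 2 = 3.
Every consumer has at least one prey at level 2 or below, so none exceeds level 3.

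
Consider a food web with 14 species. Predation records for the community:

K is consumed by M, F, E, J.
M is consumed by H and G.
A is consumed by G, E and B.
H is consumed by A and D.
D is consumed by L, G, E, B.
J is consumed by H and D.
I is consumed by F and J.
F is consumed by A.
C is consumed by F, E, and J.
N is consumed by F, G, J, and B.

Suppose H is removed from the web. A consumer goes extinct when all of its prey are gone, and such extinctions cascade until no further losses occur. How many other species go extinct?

Remove H.
Every predator of it retains at least one other prey: A still has F; D still has J.
No consumer loses all prey, so no secondary extinctions occur.

0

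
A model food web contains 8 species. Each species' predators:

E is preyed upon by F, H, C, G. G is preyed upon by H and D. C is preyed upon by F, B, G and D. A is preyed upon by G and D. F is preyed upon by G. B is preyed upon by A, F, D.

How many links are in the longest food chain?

5 links

One longest chain: E → C → B → A → G → D.
It has 6 species and 5 links.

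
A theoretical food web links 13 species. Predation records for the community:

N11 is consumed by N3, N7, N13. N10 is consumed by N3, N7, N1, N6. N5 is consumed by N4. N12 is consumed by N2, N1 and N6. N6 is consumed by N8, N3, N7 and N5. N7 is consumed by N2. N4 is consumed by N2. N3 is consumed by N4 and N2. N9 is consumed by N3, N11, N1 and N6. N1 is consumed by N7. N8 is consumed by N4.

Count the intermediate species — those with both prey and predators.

8

Intermediate species (has both prey and predators): N1, N11, N6, N7, N3, N8, N5, N4.
Count: 8.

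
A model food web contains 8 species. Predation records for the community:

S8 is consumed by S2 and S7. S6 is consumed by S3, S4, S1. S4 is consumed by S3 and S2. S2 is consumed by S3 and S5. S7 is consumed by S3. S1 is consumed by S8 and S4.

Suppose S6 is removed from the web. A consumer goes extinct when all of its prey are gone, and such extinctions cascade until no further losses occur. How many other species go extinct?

7

Remove S6.
Round 1: S1 (all prey gone) → extinct.
Round 2: S4 (all prey gone), S8 (all prey gone) → extinct.
Round 3: S7 (all prey gone), S2 (all prey gone) → extinct.
Round 4: S3 (all prey gone), S5 (all prey gone) → extinct.
No further losses. Total secondary extinctions: 7.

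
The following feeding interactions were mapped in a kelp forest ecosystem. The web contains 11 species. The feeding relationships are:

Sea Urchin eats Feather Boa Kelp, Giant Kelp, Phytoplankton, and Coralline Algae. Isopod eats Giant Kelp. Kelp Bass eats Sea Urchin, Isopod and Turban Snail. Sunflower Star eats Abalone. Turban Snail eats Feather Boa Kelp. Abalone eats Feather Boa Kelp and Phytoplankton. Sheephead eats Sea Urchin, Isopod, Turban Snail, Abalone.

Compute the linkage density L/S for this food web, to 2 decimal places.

L/S = 1.45

There are L = 16 links among S = 11 species.
L/S = 16/11 = 1.4545 ≈ 1.45.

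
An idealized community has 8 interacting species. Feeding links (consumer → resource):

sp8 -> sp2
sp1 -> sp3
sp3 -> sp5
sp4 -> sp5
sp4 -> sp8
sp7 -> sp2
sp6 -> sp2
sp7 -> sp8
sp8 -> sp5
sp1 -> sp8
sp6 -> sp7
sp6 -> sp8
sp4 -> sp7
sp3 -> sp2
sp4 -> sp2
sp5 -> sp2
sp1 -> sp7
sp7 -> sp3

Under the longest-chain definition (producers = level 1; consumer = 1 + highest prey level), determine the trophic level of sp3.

Trophic level 3

sp2 is a producer → level 1.
sp5 eats sp2 → level 2.
sp3 eats sp5 (level 2); other prey at levels: sp2 1 → level 3.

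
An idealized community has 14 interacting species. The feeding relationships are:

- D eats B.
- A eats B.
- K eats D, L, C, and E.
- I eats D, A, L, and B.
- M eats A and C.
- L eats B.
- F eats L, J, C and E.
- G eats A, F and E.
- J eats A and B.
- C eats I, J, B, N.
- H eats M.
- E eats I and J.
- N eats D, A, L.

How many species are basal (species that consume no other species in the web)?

1

Basal species (no prey listed): B.
Count: 1.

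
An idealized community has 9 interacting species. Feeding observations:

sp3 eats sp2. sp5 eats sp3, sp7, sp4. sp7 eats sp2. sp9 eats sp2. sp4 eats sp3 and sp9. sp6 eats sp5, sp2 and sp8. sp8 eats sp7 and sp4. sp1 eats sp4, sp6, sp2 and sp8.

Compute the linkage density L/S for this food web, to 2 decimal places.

There are L = 17 links among S = 9 species.
L/S = 17/9 = 1.8889 ≈ 1.89.

L/S = 1.89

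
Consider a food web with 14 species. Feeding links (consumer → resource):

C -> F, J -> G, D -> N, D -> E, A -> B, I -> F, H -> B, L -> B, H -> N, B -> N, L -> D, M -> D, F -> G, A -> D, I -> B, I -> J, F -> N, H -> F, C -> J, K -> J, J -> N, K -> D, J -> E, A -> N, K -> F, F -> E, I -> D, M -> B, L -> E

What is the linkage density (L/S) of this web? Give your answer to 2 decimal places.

There are L = 29 links among S = 14 species.
L/S = 29/14 = 2.0714 ≈ 2.07.

L/S = 2.07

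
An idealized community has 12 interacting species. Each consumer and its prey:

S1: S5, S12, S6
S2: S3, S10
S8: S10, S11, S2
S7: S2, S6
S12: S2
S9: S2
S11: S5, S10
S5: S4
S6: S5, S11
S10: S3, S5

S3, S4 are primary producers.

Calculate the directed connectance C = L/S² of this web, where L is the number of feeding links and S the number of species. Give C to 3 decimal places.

C = 0.132

The web has S = 12 species and L = 19 feeding links.
C = L / S² = 19 / 144 = 0.1319 ≈ 0.132.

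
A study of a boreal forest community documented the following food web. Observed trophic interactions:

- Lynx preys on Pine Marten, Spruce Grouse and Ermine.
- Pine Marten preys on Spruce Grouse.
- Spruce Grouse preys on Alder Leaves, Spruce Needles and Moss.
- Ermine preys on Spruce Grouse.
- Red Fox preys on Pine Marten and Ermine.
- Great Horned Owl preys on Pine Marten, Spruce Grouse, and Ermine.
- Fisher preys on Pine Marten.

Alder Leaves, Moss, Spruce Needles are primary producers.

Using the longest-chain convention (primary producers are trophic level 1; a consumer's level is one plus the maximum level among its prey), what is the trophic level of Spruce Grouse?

Trophic level 2

Alder Leaves is a producer → level 1.
Spruce Grouse eats Alder Leaves (level 1); other prey at levels: Moss 1, Spruce Needles 1 → level 2.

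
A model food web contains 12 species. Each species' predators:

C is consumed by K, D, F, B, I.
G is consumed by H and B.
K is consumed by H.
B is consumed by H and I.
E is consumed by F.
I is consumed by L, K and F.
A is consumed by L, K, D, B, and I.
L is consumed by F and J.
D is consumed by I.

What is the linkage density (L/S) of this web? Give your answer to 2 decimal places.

There are L = 22 links among S = 12 species.
L/S = 22/12 = 1.8333 ≈ 1.83.

L/S = 1.83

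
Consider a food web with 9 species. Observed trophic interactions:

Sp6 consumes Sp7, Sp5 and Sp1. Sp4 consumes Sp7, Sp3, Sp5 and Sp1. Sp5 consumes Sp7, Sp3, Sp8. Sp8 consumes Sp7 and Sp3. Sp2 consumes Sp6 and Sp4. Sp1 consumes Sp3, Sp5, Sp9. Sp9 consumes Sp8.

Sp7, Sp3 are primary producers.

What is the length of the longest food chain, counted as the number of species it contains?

One longest chain: Sp7 → Sp8 → Sp9 → Sp1 → Sp4 → Sp2.
It has 6 species and 5 links.

6 species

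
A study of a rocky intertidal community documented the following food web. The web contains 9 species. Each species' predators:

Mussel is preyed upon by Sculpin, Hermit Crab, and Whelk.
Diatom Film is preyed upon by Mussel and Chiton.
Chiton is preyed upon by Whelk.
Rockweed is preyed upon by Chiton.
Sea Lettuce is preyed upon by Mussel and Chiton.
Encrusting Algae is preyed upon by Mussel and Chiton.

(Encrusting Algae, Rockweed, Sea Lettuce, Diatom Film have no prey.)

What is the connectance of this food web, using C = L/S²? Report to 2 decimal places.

C = 0.14

The web has S = 9 species and L = 11 feeding links.
C = L / S² = 11 / 81 = 0.1358 ≈ 0.14.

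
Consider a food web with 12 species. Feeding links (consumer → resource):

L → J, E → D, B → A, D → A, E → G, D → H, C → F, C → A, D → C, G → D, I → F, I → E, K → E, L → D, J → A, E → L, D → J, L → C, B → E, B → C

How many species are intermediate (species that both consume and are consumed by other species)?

6

Intermediate species (has both prey and predators): C, J, D, L, G, E.
Count: 6.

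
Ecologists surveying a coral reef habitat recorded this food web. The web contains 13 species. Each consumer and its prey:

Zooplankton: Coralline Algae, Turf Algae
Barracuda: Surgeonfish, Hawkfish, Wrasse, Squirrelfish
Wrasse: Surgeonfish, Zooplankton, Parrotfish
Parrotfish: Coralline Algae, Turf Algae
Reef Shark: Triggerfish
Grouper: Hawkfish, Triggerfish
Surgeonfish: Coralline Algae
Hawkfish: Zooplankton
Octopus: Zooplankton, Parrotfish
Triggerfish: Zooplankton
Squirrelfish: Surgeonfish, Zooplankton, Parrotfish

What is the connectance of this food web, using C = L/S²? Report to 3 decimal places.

The web has S = 13 species and L = 22 feeding links.
C = L / S² = 22 / 169 = 0.1302 ≈ 0.130.

C = 0.130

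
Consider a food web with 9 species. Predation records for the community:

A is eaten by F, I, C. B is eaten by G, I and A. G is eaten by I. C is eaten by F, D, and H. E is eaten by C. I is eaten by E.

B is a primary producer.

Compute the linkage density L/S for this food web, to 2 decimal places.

There are L = 12 links among S = 9 species.
L/S = 12/9 = 1.3333 ≈ 1.33.

L/S = 1.33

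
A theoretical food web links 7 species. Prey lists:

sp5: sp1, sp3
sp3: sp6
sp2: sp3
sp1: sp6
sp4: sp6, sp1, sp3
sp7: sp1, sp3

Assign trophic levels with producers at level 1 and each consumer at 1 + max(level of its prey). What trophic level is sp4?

sp6 is a producer → level 1.
sp1 eats sp6 → level 2.
sp4 eats sp1 (level 2); other prey at levels: sp6 1, sp3 2 → level 3.

Trophic level 3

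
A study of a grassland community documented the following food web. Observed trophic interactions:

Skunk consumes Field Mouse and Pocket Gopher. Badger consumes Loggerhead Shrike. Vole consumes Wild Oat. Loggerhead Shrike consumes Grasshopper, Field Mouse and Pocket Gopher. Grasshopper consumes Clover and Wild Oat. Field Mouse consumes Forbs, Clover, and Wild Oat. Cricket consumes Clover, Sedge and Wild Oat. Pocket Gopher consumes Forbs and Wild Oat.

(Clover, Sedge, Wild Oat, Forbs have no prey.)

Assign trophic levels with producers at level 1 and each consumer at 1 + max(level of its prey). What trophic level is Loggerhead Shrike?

Trophic level 3

Clover is a producer → level 1.
Field Mouse eats Clover (level 1); other prey at levels: Wild Oat 1, Forbs 1 → level 2.
Loggerhead Shrike eats Field Mouse (level 2); other prey at levels: Pocket Gopher 2, Grasshopper 2 → level 3.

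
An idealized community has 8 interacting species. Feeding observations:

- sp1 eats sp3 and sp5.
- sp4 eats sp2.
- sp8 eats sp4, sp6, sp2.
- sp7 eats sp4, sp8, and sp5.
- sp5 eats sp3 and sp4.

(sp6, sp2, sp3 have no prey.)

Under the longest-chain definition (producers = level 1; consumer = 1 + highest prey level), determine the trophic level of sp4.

Trophic level 2

sp2 is a producer → level 1.
sp4 eats sp2 → level 2.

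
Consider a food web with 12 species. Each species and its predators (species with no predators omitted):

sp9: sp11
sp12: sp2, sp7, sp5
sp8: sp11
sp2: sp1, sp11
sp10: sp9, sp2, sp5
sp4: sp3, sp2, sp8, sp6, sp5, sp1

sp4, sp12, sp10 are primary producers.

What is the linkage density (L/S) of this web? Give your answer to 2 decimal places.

L/S = 1.33

There are L = 16 links among S = 12 species.
L/S = 16/12 = 1.3333 ≈ 1.33.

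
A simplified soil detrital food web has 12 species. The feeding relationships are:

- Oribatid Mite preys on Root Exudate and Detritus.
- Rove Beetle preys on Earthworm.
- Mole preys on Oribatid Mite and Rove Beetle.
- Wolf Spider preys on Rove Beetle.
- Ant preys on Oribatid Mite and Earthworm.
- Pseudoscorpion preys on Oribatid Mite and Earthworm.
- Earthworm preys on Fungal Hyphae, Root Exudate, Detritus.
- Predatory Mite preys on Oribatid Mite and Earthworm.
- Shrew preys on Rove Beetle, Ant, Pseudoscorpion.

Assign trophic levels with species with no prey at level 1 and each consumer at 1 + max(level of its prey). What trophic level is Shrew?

Root Exudate has no prey (basal) → level 1.
Oribatid Mite eats Root Exudate (level 1); other prey at levels: Detritus 1 → level 2.
Ant eats Oribatid Mite (level 2); other prey at levels: Earthworm 2 → level 3.
Shrew eats Ant (level 3); other prey at levels: Pseudoscorpion 3, Rove Beetle 3 → level 4.

Trophic level 4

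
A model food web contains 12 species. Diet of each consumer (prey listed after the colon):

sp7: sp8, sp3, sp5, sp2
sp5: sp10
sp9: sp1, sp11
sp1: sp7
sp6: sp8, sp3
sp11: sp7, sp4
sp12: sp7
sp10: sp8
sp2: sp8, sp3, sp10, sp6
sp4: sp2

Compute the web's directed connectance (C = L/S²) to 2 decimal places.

The web has S = 12 species and L = 19 feeding links.
C = L / S² = 19 / 144 = 0.1319 ≈ 0.13.

C = 0.13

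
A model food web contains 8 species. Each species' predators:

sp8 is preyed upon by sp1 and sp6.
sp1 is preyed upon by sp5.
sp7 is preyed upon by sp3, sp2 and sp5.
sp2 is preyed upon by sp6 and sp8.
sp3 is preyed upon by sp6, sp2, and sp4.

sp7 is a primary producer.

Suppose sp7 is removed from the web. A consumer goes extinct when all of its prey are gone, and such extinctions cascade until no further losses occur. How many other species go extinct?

7

Remove sp7.
Round 1: sp3 (all prey gone) → extinct.
Round 2: sp4 (all prey gone), sp2 (all prey gone) → extinct.
Round 3: sp8 (all prey gone) → extinct.
Round 4: sp1 (all prey gone), sp6 (all prey gone) → extinct.
Round 5: sp5 (all prey gone) → extinct.
No further losses. Total secondary extinctions: 7.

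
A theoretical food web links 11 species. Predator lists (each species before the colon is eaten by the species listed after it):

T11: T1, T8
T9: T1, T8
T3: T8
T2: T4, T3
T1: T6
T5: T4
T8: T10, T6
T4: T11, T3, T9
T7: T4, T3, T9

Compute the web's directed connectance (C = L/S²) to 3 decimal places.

The web has S = 11 species and L = 17 feeding links.
C = L / S² = 17 / 121 = 0.1405 ≈ 0.140.

C = 0.140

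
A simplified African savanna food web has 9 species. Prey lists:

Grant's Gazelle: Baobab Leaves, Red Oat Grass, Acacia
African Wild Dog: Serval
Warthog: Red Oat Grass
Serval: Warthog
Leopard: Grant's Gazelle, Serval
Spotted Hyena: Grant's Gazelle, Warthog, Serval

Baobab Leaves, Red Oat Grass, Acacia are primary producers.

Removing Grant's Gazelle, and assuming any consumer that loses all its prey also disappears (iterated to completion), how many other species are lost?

0

Remove Grant's Gazelle.
Every predator of it retains at least one other prey: Spotted Hyena still has Warthog, Serval; Leopard still has Serval.
No consumer loses all prey, so no secondary extinctions occur.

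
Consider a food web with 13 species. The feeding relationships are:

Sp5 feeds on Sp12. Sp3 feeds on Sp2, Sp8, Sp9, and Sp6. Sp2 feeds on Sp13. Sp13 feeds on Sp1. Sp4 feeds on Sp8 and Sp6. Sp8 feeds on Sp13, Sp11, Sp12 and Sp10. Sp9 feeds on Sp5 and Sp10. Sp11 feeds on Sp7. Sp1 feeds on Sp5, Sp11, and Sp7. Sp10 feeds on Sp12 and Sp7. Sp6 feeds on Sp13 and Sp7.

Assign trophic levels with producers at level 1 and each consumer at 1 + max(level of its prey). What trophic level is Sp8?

Trophic level 5

Sp12 is a producer → level 1.
Sp5 eats Sp12 → level 2.
Sp1 eats Sp5 (level 2); other prey at levels: Sp7 1, Sp11 2 → level 3.
Sp13 eats Sp1 → level 4.
Sp8 eats Sp13 (level 4); other prey at levels: Sp12 1, Sp10 2, Sp11 2 → level 5.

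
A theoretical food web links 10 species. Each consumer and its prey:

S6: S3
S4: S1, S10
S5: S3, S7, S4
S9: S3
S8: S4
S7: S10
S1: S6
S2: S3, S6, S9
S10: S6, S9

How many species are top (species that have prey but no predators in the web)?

Top species (has prey, but nothing eats it): S2, S8, S5.
Count: 3.

3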